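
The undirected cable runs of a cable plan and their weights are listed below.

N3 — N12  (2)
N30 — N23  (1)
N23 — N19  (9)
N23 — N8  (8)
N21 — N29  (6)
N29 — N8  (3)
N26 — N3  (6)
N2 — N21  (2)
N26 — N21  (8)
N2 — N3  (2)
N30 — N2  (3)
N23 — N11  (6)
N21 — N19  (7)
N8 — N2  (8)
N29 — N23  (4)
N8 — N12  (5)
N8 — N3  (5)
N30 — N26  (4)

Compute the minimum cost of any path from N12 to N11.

14

Running Dijkstra from N12:
N12: 0
N3: 2  (via N12)
N2: 4  (via N3)
N8: 5  (via N12)
N21: 6  (via N2)
N30: 7  (via N2)
N29: 8  (via N8)
N26: 8  (via N3)
N23: 8  (via N30)
N19: 13  (via N21)
N11: 14  (via N23)
Shortest route: N12 → N3 → N2 → N30 → N23 → N11 = 14.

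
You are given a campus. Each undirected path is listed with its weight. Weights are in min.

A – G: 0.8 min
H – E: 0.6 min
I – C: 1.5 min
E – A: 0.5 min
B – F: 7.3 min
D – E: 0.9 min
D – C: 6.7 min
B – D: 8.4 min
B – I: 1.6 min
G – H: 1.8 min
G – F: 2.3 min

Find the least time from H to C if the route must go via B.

13 min

Best H to B: H → E → D → B costing 9.9
Shortest B→C: B → I → C = 3.1
Total via B: 9.9 + 3.1 = 13 min.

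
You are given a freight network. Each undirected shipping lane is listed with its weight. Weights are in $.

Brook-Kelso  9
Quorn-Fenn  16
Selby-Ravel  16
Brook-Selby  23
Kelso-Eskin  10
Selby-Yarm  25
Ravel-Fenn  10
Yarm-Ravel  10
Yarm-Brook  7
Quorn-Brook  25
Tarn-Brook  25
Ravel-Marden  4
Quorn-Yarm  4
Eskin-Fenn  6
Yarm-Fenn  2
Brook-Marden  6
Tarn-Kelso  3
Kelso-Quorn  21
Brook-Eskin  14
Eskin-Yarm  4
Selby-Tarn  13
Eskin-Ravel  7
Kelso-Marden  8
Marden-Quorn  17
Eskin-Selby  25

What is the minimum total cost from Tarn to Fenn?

Candidate routes:
Tarn - Kelso - Brook - Yarm - Fenn: 3+9+7+2 = 21
Tarn - Kelso - Eskin - Fenn: 3+10+6 = 19
Tarn - Kelso - Marden - Brook - Yarm - Fenn: 3+8+6+7+2 = 26
Tarn - Kelso - Marden - Ravel - Fenn: 3+8+4+10 = 25
Cheapest is Tarn - Kelso - Eskin - Fenn at $19.

$19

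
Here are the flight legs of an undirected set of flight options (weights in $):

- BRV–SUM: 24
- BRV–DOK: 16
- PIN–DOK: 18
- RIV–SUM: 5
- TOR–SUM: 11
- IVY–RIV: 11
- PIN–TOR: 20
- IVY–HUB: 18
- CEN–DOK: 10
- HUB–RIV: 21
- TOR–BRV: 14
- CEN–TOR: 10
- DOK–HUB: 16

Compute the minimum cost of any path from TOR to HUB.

Compare a few routes:
TOR - BRV - DOK - HUB: 14+16+16 = 46
TOR - SUM - RIV - IVY - HUB: 11+5+11+18 = 45
TOR - CEN - DOK - HUB: 10+10+16 = 36
TOR - SUM - RIV - HUB: 11+5+21 = 37
The minimum is $36 via TOR - CEN - DOK - HUB.

$36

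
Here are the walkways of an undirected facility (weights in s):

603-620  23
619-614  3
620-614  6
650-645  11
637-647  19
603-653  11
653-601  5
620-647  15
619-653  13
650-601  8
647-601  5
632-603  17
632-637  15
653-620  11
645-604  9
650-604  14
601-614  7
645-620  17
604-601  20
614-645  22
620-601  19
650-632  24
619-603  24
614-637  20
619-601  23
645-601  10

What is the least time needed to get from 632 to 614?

Shortest distances from 632:
632: 0
637: 15  (via 632)
603: 17  (via 632)
650: 24  (via 632)
653: 28  (via 603)
601: 32  (via 650)
647: 34  (via 637)
614: 35  (via 637)
Shortest route: 632 → 637 → 614 = 35 s.

35 s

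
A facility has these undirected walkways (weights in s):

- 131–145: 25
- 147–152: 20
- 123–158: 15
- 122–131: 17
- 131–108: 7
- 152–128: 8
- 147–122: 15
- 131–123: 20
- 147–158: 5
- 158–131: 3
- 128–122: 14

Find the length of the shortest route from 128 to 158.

33 s

Candidate routes:
128–152–147–158: 8+20+5 = 33
128–122–147–158: 14+15+5 = 34
128–122–131–158: 14+17+3 = 34
Cheapest is 128–152–147–158 at 33 s.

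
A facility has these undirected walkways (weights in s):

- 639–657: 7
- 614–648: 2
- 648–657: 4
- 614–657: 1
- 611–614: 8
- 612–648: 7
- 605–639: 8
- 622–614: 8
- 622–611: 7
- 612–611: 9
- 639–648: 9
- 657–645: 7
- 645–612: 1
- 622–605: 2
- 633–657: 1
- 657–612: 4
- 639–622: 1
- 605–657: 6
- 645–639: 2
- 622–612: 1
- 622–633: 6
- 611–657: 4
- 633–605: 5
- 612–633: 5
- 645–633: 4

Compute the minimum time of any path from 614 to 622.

6 s

Running Dijkstra from 614:
614: 0
657: 1  (via 614)
633: 2  (via 657)
648: 2  (via 614)
611: 5  (via 657)
612: 5  (via 657)
645: 6  (via 633)
622: 6  (via 612)
Shortest route: 614–657–612–622 = 6 s.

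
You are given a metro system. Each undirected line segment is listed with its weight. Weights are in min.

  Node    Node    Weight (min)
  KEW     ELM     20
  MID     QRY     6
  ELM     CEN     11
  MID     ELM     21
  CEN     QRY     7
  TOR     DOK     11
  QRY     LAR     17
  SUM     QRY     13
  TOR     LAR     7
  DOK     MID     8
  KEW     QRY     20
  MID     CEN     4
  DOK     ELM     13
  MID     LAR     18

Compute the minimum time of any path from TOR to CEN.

23 min

Compare a few routes:
TOR → LAR → QRY → CEN: 7+17+7 = 31
TOR → DOK → MID → CEN: 11+8+4 = 23
TOR → DOK → MID → QRY → CEN: 11+8+6+7 = 32
TOR → LAR → MID → CEN: 7+18+4 = 29
The minimum is 23 min via TOR → DOK → MID → CEN.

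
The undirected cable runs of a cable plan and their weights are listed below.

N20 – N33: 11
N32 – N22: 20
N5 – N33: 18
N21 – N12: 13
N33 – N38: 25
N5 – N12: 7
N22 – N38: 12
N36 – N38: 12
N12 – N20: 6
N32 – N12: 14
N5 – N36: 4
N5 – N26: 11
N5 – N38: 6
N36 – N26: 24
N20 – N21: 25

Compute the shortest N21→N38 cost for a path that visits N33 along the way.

54

Best N21 to N33: N21 → N12 → N20 → N33 costing 30
Shortest N33→N38: N33 → N5 → N38 = 24
Total via N33: 30 + 24 = 54.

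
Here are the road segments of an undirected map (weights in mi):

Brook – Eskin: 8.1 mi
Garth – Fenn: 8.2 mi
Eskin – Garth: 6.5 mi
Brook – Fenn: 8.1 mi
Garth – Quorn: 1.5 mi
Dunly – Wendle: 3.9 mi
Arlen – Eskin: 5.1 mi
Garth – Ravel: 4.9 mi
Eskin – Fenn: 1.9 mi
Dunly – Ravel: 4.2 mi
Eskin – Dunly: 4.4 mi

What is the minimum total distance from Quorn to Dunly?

10.6 mi

Enumerating some paths:
Quorn–Garth–Eskin–Dunly: 1.5+6.5+4.4 = 12.4
Quorn–Garth–Ravel–Dunly: 1.5+4.9+4.2 = 10.6
Quorn–Garth–Fenn–Eskin–Dunly: 1.5+8.2+1.9+4.4 = 16
The minimum is 10.6 mi via Quorn–Garth–Ravel–Dunly.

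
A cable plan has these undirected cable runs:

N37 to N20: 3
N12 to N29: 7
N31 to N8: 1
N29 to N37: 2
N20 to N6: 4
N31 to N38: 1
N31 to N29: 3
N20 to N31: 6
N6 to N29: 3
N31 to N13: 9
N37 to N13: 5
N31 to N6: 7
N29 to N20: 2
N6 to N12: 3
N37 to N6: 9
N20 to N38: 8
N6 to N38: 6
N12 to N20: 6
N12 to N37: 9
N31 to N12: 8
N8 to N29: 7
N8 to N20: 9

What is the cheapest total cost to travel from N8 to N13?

Settle nodes by increasing distance from N8:
N8: 0
N31: 1  (via N8)
N38: 2  (via N31)
N29: 4  (via N31)
N20: 6  (via N29)
N37: 6  (via N29)
N6: 7  (via N29)
N12: 9  (via N31)
N13: 10  (via N31)
Shortest route: N8 → N31 → N13 = 10.

10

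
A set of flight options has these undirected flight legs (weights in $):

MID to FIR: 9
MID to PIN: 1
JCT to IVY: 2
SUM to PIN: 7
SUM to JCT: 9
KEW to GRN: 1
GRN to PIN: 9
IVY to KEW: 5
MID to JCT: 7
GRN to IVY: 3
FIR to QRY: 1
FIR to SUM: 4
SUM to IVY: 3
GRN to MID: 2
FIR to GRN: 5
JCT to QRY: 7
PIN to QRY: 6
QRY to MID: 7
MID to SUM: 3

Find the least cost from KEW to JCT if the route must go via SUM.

$11

Shortest KEW→SUM: KEW–GRN–MID–SUM = 6
Shortest SUM→JCT: SUM–IVY–JCT = 5
Total via SUM: 6 + 5 = $11.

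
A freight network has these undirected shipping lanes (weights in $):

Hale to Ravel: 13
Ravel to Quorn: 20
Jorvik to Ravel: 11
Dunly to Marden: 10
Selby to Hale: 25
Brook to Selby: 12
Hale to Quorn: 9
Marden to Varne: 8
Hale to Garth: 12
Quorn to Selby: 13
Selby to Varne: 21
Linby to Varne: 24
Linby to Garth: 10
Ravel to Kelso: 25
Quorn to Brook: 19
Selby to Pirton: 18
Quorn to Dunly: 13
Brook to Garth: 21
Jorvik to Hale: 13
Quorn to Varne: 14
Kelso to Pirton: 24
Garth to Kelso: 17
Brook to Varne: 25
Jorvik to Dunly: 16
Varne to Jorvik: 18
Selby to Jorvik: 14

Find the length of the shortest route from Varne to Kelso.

$51

Settle nodes by increasing distance from Varne:
Varne: 0
Marden: 8  (via Varne)
Quorn: 14  (via Varne)
Jorvik: 18  (via Varne)
Dunly: 18  (via Marden)
Selby: 21  (via Varne)
Hale: 23  (via Quorn)
Linby: 24  (via Varne)
Brook: 25  (via Varne)
Ravel: 29  (via Jorvik)
Garth: 34  (via Linby)
Pirton: 39  (via Selby)
Kelso: 51  (via Garth)
Shortest route: Varne → Linby → Garth → Kelso = $51.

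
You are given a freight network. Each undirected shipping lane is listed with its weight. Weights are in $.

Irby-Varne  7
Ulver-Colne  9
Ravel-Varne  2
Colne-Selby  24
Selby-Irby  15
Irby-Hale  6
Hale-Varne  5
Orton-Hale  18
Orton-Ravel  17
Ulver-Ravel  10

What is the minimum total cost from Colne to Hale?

$26

Shortest distances from Colne:
Colne: 0
Ulver: 9  (via Colne)
Ravel: 19  (via Ulver)
Varne: 21  (via Ravel)
Selby: 24  (via Colne)
Hale: 26  (via Varne)
Shortest route: Colne → Ulver → Ravel → Varne → Hale = $26.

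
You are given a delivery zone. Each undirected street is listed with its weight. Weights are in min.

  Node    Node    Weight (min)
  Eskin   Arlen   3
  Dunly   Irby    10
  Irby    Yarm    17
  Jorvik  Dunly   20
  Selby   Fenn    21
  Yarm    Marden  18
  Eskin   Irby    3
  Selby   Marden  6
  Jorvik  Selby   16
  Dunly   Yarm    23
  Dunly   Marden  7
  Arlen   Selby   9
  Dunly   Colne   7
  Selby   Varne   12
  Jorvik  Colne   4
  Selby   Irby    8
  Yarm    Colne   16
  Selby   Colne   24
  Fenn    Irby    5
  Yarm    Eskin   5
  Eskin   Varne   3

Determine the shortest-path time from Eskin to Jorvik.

24 min

Running Dijkstra from Eskin:
Eskin: 0
Irby: 3  (via Eskin)
Arlen: 3  (via Eskin)
Varne: 3  (via Eskin)
Yarm: 5  (via Eskin)
Fenn: 8  (via Irby)
Selby: 11  (via Irby)
Dunly: 13  (via Irby)
Marden: 17  (via Selby)
Colne: 20  (via Dunly)
Jorvik: 24  (via Colne)
Shortest route: Eskin → Irby → Dunly → Colne → Jorvik = 24 min.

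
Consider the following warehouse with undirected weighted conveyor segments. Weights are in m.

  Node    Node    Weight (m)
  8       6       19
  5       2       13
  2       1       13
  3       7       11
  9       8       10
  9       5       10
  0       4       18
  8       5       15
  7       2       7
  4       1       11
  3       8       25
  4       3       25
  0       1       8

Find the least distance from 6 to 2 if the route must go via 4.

Shortest 6→4: 6 → 8 → 3 → 4 = 69
Best 4 to 2: 4 → 1 → 2 costing 24
Total via 4: 69 + 24 = 93 m.

93 m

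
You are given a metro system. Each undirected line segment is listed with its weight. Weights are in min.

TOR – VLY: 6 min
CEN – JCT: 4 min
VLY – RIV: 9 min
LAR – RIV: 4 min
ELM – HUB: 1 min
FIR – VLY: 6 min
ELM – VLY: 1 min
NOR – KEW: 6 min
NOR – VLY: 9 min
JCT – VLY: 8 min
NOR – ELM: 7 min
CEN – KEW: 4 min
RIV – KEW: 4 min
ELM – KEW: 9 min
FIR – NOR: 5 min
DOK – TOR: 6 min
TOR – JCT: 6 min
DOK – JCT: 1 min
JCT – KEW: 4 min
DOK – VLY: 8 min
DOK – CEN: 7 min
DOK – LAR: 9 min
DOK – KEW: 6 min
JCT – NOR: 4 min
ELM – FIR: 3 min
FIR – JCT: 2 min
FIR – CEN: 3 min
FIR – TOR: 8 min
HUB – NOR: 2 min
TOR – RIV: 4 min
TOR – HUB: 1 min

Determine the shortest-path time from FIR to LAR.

12 min

Running Dijkstra from FIR:
FIR: 0
JCT: 2  (via FIR)
ELM: 3  (via FIR)
DOK: 3  (via JCT)
CEN: 3  (via FIR)
HUB: 4  (via ELM)
VLY: 4  (via ELM)
TOR: 5  (via HUB)
NOR: 5  (via FIR)
KEW: 6  (via JCT)
RIV: 9  (via TOR)
LAR: 12  (via DOK)
Shortest route: FIR–JCT–DOK–LAR = 12 min.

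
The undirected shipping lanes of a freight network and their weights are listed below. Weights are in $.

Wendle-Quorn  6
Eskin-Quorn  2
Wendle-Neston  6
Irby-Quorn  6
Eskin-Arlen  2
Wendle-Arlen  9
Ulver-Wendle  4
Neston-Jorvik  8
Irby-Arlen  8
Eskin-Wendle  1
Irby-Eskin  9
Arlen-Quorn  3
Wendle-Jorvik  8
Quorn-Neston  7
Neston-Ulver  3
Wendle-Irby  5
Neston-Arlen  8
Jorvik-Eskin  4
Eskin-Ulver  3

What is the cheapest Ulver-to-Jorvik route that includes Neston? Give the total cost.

$11

Shortest Ulver→Neston: Ulver → Neston = 3
Shortest Neston→Jorvik: Neston → Jorvik = 8
Total via Neston: 3 + 8 = $11.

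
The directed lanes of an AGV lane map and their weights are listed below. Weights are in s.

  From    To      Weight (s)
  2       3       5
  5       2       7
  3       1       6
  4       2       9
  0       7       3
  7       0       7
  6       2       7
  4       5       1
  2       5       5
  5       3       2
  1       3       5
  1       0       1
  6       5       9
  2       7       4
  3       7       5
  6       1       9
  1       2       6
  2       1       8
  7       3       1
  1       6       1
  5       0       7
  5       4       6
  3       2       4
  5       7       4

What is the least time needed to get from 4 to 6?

10 s

Compare a few routes:
4 - 5 - 3 - 1 - 6: 1+2+6+1 = 10
4 - 5 - 7 - 3 - 1 - 6: 1+4+1+6+1 = 13
4 - 5 - 3 - 2 - 1 - 6: 1+2+4+8+1 = 16
Cheapest is 4 - 5 - 3 - 1 - 6 at 10 s.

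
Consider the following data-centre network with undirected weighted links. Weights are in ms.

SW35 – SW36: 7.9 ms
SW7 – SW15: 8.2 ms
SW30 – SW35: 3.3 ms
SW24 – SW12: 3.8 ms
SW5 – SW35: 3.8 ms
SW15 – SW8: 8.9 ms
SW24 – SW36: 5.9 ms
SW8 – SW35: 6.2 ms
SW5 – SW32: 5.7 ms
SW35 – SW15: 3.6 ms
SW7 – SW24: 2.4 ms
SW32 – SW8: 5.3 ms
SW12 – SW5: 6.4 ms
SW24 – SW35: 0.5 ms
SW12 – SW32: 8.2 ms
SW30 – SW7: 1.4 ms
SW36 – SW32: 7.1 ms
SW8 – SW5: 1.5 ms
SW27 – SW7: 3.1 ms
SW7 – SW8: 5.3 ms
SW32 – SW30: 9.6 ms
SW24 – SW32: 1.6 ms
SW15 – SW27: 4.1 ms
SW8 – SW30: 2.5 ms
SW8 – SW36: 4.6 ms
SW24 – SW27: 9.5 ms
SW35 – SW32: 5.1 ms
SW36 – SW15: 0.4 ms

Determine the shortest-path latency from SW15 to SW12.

7.9 ms

Shortest distances from SW15:
SW15: 0
SW36: 0.4  (via SW15)
SW35: 3.6  (via SW15)
SW24: 4.1  (via SW35)
SW27: 4.1  (via SW15)
SW8: 5  (via SW36)
SW32: 5.7  (via SW24)
SW7: 6.5  (via SW24)
SW5: 6.5  (via SW8)
SW30: 6.9  (via SW35)
SW12: 7.9  (via SW24)
Shortest route: SW15 → SW35 → SW24 → SW12 = 7.9 ms.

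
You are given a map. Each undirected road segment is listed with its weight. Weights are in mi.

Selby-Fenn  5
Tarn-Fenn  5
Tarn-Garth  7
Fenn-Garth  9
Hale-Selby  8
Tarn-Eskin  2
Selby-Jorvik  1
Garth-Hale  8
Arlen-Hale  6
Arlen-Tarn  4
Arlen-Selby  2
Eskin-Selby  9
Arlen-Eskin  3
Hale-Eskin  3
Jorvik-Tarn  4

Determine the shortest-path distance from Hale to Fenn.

Shortest distances from Hale:
Hale: 0
Eskin: 3  (via Hale)
Tarn: 5  (via Eskin)
Arlen: 6  (via Hale)
Selby: 8  (via Hale)
Garth: 8  (via Hale)
Jorvik: 9  (via Tarn)
Fenn: 10  (via Tarn)
Shortest route: Hale → Eskin → Tarn → Fenn = 10 mi.

10 mi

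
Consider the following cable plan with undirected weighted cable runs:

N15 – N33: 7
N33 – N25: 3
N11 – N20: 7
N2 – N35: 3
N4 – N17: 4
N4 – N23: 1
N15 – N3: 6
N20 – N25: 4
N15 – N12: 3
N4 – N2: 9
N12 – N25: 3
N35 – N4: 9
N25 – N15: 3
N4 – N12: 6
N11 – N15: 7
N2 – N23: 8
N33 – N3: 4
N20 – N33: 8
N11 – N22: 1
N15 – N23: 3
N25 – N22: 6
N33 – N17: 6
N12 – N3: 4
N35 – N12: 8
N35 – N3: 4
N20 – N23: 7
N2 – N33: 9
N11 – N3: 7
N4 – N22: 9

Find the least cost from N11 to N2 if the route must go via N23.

18

Best N11 to N23: N11 → N15 → N23 costing 10
Best N23 to N2: N23 → N2 costing 8
Total via N23: 10 + 8 = 18.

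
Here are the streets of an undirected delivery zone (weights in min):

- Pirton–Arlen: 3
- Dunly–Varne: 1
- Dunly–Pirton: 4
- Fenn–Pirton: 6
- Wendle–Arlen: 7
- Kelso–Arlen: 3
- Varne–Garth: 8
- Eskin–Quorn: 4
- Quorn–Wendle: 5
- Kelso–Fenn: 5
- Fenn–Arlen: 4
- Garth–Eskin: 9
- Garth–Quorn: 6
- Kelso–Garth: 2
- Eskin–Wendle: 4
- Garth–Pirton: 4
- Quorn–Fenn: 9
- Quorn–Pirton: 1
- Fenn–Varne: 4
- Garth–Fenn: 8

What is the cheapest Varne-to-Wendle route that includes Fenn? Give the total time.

15 min

Best Varne to Fenn: Varne–Fenn costing 4
Shortest Fenn→Wendle: Fenn–Arlen–Wendle = 11
Total via Fenn: 4 + 11 = 15 min.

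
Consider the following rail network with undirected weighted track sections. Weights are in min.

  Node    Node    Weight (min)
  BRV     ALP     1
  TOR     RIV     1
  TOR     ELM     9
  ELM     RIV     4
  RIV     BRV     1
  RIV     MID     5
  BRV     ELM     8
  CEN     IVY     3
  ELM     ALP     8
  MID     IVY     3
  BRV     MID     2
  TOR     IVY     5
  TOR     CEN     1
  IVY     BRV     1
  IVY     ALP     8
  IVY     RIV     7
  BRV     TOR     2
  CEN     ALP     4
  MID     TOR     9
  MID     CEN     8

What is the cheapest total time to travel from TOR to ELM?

5 min

Running Dijkstra from TOR:
TOR: 0
RIV: 1  (via TOR)
CEN: 1  (via TOR)
BRV: 2  (via TOR)
IVY: 3  (via BRV)
ALP: 3  (via BRV)
MID: 4  (via BRV)
ELM: 5  (via RIV)
Shortest route: TOR–RIV–ELM = 5 min.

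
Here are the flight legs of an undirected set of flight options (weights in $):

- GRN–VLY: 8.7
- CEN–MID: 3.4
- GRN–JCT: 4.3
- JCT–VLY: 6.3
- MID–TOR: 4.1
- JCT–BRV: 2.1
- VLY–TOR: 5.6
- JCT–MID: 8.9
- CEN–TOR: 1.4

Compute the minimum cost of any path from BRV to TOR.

Settle nodes by increasing distance from BRV:
BRV: 0
JCT: 2.1  (via BRV)
GRN: 6.4  (via JCT)
VLY: 8.4  (via JCT)
MID: 11  (via JCT)
TOR: 14  (via VLY)
Shortest route: BRV–JCT–VLY–TOR = $14.

$14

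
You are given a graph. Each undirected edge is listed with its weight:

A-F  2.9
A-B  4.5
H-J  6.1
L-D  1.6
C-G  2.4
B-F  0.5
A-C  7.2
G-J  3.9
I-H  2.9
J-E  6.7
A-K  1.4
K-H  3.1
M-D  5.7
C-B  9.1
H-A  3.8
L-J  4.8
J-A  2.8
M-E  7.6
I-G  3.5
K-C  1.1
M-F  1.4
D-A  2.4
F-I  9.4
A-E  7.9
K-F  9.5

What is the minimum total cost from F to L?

6.9

Running Dijkstra from F:
F: 0
B: 0.5  (via F)
M: 1.4  (via F)
A: 2.9  (via F)
K: 4.3  (via A)
D: 5.3  (via A)
C: 5.4  (via K)
J: 5.7  (via A)
H: 6.7  (via A)
L: 6.9  (via D)
Shortest route: F → A → D → L = 6.9.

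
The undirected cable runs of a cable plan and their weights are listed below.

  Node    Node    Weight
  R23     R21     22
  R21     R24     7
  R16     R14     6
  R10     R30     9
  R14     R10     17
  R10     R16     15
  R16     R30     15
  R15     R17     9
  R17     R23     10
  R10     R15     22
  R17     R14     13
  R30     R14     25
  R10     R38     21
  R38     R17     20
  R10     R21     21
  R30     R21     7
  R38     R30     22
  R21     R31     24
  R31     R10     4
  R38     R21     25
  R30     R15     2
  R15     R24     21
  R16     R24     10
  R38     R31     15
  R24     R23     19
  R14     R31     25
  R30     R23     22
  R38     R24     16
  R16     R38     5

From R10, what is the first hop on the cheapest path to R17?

R30

Enumerating some paths:
R10 - R30 - R15 - R17: 9+2+9 = 20
R10 - R14 - R17: 17+13 = 30
The minimum is 20 via R10 - R30 - R15 - R17.
So from R10 the first move is to R30.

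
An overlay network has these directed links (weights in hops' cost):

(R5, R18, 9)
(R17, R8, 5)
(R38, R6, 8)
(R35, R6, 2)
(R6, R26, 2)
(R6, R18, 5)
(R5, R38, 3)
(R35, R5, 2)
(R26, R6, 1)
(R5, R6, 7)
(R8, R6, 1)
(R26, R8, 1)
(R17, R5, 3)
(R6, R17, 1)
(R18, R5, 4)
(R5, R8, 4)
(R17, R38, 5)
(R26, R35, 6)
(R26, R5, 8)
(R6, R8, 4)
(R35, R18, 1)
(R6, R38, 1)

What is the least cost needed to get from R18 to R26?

11 hops' cost

Enumerating some paths:
R18–R5–R6–R26: 4+7+2 = 13
R18–R5–R8–R6–R26: 4+4+1+2 = 11
Cheapest is R18–R5–R8–R6–R26 at 11 hops' cost.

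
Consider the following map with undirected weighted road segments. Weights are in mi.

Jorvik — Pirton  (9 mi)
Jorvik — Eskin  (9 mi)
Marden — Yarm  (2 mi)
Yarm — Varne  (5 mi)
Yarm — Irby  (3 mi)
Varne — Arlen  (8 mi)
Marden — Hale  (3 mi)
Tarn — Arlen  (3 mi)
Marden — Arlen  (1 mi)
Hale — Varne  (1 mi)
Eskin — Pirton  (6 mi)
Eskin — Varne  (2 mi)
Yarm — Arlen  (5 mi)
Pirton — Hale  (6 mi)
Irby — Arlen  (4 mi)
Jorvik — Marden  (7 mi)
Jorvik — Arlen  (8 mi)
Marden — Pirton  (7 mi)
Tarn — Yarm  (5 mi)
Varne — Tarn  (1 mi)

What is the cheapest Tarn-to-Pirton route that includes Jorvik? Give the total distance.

Shortest Tarn→Jorvik: Tarn–Arlen–Jorvik = 11
Shortest Jorvik→Pirton: Jorvik–Pirton = 9
Total via Jorvik: 11 + 9 = 20 mi.

20 mi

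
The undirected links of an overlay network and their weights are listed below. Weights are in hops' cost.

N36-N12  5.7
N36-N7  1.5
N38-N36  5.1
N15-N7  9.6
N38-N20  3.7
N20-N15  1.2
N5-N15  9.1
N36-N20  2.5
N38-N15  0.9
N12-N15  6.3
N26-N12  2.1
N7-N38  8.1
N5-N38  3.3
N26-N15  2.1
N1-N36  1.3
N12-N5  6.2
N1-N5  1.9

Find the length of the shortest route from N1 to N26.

Shortest distances from N1:
N1: 0
N36: 1.3  (via N1)
N5: 1.9  (via N1)
N7: 2.8  (via N36)
N20: 3.8  (via N36)
N15: 5  (via N20)
N38: 5.2  (via N5)
N12: 7  (via N36)
N26: 7.1  (via N15)
Shortest route: N1 → N36 → N20 → N15 → N26 = 7.1 hops' cost.

7.1 hops' cost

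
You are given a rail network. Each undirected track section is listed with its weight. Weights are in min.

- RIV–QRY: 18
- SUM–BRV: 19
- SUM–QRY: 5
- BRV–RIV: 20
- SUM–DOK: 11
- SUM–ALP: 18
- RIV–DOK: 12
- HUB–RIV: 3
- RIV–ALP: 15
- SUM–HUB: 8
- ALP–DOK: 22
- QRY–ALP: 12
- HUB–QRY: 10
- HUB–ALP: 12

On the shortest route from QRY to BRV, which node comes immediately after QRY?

Compare a few routes:
QRY - SUM - BRV: 5+19 = 24
QRY - HUB - RIV - BRV: 10+3+20 = 33
The minimum is 24 min via QRY - SUM - BRV.
So from QRY the first move is to SUM.

SUM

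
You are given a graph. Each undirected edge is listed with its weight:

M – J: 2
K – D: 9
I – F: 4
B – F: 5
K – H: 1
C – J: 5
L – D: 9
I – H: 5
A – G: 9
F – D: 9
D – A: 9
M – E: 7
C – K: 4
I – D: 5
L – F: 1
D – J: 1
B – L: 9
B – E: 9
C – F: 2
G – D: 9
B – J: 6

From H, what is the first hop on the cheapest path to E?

K

Compare a few routes:
H - K - C - J - M - E: 1+4+5+2+7 = 19
H - I - D - J - M - E: 5+5+1+2+7 = 20
Cheapest is H - K - C - J - M - E at 19.
So from H the first move is to K.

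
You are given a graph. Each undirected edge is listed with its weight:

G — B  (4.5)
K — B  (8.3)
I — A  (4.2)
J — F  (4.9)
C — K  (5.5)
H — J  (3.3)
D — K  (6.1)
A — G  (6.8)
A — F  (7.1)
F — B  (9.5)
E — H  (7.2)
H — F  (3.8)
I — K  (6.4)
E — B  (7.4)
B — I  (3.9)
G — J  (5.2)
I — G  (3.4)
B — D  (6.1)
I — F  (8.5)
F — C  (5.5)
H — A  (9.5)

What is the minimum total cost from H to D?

Running Dijkstra from H:
H: 0
J: 3.3  (via H)
F: 3.8  (via H)
E: 7.2  (via H)
G: 8.5  (via J)
C: 9.3  (via F)
A: 9.5  (via H)
I: 11.9  (via G)
B: 13  (via G)
K: 14.8  (via C)
D: 19.1  (via B)
Shortest route: H–J–G–B–D = 19.1.

19.1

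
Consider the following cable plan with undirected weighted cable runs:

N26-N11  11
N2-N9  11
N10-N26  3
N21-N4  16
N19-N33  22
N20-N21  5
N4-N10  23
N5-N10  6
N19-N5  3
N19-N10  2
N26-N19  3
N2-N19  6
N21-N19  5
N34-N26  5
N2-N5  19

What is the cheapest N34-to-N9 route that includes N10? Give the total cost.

27

Best N34 to N10: N34–N26–N10 costing 8
Shortest N10→N9: N10–N19–N2–N9 = 19
Total via N10: 8 + 19 = 27.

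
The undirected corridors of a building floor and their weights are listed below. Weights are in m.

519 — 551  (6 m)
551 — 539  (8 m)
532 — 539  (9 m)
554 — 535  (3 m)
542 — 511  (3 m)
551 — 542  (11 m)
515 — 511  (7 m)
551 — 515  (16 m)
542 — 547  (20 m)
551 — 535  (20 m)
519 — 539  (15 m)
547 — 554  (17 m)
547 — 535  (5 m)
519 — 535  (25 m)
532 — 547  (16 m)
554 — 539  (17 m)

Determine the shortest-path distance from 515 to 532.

Shortest distances from 515:
515: 0
511: 7  (via 515)
542: 10  (via 511)
551: 16  (via 515)
519: 22  (via 551)
539: 24  (via 551)
547: 30  (via 542)
532: 33  (via 539)
Shortest route: 515–551–539–532 = 33 m.

33 m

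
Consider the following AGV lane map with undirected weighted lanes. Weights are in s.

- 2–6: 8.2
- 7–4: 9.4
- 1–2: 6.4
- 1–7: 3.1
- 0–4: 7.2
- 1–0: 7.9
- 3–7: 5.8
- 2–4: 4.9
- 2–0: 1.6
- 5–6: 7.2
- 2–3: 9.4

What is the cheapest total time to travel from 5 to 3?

Settle nodes by increasing distance from 5:
5: 0
6: 7.2  (via 5)
2: 15.4  (via 6)
0: 17  (via 2)
4: 20.3  (via 2)
1: 21.8  (via 2)
3: 24.8  (via 2)
Shortest route: 5 → 6 → 2 → 3 = 24.8 s.

24.8 s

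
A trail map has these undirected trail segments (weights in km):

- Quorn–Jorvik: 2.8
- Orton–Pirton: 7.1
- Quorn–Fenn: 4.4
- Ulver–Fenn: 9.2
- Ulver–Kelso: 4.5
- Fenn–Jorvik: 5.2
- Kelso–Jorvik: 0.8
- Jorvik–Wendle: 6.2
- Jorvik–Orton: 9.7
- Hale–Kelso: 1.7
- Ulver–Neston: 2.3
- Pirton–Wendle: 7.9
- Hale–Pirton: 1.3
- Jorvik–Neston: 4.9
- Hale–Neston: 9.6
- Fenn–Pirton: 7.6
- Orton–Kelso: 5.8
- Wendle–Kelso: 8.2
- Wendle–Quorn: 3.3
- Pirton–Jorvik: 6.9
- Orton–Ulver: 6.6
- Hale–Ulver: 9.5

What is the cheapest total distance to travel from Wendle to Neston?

Running Dijkstra from Wendle:
Wendle: 0
Quorn: 3.3  (via Wendle)
Jorvik: 6.1  (via Quorn)
Kelso: 6.9  (via Jorvik)
Fenn: 7.7  (via Quorn)
Pirton: 7.9  (via Wendle)
Hale: 8.6  (via Kelso)
Neston: 11  (via Jorvik)
Shortest route: Wendle → Quorn → Jorvik → Neston = 11 km.

11 km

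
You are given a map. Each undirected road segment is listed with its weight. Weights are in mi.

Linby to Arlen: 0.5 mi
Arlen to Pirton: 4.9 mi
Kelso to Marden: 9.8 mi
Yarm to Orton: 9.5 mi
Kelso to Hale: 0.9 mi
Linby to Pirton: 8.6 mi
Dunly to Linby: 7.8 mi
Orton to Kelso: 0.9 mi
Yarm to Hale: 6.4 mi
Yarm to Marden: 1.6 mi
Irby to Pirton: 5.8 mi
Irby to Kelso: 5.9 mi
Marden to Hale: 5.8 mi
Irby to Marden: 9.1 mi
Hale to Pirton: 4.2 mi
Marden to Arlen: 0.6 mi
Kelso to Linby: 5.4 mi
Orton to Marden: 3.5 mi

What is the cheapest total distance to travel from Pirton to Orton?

6 mi

Settle nodes by increasing distance from Pirton:
Pirton: 0
Hale: 4.2  (via Pirton)
Arlen: 4.9  (via Pirton)
Kelso: 5.1  (via Hale)
Linby: 5.4  (via Arlen)
Marden: 5.5  (via Arlen)
Irby: 5.8  (via Pirton)
Orton: 6  (via Kelso)
Shortest route: Pirton → Hale → Kelso → Orton = 6 mi.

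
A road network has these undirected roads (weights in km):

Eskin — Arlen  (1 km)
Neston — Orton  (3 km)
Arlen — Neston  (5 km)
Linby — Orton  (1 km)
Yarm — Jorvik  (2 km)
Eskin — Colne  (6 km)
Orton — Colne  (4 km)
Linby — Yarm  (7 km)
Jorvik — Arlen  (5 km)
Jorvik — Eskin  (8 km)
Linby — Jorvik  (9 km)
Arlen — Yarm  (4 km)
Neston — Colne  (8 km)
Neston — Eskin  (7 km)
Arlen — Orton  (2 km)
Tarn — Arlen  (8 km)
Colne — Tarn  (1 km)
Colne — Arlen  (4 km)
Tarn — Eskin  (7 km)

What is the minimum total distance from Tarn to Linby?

6 km

Settle nodes by increasing distance from Tarn:
Tarn: 0
Colne: 1  (via Tarn)
Arlen: 5  (via Colne)
Orton: 5  (via Colne)
Eskin: 6  (via Arlen)
Linby: 6  (via Orton)
Shortest route: Tarn–Colne–Orton–Linby = 6 km.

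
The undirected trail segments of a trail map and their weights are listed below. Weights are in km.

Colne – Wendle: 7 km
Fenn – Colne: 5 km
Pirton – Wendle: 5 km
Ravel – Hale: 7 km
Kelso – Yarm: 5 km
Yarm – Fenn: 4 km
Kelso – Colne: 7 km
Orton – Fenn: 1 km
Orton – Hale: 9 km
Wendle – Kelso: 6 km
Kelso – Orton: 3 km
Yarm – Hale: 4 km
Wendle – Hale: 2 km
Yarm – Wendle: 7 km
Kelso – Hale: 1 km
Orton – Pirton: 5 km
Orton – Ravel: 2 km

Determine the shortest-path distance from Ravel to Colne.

8 km

Settle nodes by increasing distance from Ravel:
Ravel: 0
Orton: 2  (via Ravel)
Fenn: 3  (via Orton)
Kelso: 5  (via Orton)
Hale: 6  (via Kelso)
Pirton: 7  (via Orton)
Yarm: 7  (via Fenn)
Wendle: 8  (via Hale)
Colne: 8  (via Fenn)
Shortest route: Ravel → Orton → Fenn → Colne = 8 km.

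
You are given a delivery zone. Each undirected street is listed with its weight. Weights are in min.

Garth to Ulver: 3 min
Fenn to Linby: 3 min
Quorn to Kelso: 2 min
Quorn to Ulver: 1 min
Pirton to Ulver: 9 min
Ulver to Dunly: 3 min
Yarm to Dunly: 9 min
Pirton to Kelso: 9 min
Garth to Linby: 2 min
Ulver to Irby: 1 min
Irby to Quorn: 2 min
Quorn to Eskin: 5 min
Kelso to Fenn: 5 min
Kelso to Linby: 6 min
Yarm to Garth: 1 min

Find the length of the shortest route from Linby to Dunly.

8 min

Shortest distances from Linby:
Linby: 0
Garth: 2  (via Linby)
Yarm: 3  (via Garth)
Fenn: 3  (via Linby)
Ulver: 5  (via Garth)
Irby: 6  (via Ulver)
Kelso: 6  (via Linby)
Quorn: 6  (via Ulver)
Dunly: 8  (via Ulver)
Shortest route: Linby → Garth → Ulver → Dunly = 8 min.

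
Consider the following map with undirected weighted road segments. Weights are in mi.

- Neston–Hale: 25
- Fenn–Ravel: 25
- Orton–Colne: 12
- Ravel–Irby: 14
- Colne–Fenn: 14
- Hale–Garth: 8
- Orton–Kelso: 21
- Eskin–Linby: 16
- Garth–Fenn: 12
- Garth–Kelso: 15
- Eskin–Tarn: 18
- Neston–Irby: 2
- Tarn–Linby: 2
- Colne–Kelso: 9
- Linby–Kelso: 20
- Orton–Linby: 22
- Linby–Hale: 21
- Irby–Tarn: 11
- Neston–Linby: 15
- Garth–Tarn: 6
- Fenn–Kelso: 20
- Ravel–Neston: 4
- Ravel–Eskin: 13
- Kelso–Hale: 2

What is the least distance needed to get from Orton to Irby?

Settle nodes by increasing distance from Orton:
Orton: 0
Colne: 12  (via Orton)
Kelso: 21  (via Orton)
Linby: 22  (via Orton)
Hale: 23  (via Kelso)
Tarn: 24  (via Linby)
Fenn: 26  (via Colne)
Garth: 30  (via Tarn)
Irby: 35  (via Tarn)
Shortest route: Orton → Linby → Tarn → Irby = 35 mi.

35 mi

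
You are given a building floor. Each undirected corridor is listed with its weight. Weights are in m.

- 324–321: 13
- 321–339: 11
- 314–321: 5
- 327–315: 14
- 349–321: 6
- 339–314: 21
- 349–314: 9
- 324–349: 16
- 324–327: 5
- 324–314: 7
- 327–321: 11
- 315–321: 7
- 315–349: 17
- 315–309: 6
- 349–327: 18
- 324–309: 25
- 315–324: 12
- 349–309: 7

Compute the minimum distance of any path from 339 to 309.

Running Dijkstra from 339:
339: 0
321: 11  (via 339)
314: 16  (via 321)
349: 17  (via 321)
315: 18  (via 321)
327: 22  (via 321)
324: 23  (via 314)
309: 24  (via 349)
Shortest route: 339 → 321 → 349 → 309 = 24 m.

24 m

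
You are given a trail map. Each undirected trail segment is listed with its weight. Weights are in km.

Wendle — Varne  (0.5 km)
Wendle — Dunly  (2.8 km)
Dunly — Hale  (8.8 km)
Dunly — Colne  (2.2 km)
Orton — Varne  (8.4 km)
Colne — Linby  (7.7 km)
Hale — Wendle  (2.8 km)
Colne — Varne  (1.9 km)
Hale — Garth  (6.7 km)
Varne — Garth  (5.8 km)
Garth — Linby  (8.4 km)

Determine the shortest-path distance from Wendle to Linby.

Shortest distances from Wendle:
Wendle: 0
Varne: 0.5  (via Wendle)
Colne: 2.4  (via Varne)
Hale: 2.8  (via Wendle)
Dunly: 2.8  (via Wendle)
Garth: 6.3  (via Varne)
Orton: 8.9  (via Varne)
Linby: 10.1  (via Colne)
Shortest route: Wendle → Varne → Colne → Linby = 10.1 km.

10.1 km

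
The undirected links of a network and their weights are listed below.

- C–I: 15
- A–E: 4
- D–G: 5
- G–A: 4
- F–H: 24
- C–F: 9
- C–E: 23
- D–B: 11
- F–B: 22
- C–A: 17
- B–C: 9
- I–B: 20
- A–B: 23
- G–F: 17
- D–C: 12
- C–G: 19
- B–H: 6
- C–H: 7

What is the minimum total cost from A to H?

Enumerating some paths:
A → G → D → C → H: 4+5+12+7 = 28
A → B → H: 23+6 = 29
A → G → D → B → H: 4+5+11+6 = 26
A → C → H: 17+7 = 24
The minimum is 24 via A → C → H.

24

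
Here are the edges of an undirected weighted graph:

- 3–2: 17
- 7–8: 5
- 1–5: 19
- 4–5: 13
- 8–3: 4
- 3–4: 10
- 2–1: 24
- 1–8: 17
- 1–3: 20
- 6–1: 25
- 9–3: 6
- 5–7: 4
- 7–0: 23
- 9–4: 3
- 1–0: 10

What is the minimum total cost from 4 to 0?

Running Dijkstra from 4:
4: 0
9: 3  (via 4)
3: 9  (via 9)
5: 13  (via 4)
8: 13  (via 3)
7: 17  (via 5)
2: 26  (via 3)
1: 29  (via 3)
0: 39  (via 1)
Shortest route: 4–9–3–1–0 = 39.

39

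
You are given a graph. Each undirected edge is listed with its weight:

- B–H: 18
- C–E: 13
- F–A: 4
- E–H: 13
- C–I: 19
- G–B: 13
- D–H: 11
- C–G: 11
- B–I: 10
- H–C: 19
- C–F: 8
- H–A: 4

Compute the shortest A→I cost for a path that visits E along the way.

Best A to E: A–H–E costing 17
Shortest E→I: E–C–I = 32
Total via E: 17 + 32 = 49.

49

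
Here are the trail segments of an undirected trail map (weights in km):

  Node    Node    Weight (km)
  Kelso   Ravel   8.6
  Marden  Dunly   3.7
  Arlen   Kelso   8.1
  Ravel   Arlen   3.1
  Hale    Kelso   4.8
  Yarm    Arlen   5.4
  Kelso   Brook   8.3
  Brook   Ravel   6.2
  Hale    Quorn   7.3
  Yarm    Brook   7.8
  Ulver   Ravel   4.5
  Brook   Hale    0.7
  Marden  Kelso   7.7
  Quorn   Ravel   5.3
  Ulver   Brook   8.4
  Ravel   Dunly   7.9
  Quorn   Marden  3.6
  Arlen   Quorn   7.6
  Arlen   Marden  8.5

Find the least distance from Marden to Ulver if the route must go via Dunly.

16.1 km

Best Marden to Dunly: Marden–Dunly costing 3.7
Shortest Dunly→Ulver: Dunly–Ravel–Ulver = 12.4
Total via Dunly: 3.7 + 12.4 = 16.1 km.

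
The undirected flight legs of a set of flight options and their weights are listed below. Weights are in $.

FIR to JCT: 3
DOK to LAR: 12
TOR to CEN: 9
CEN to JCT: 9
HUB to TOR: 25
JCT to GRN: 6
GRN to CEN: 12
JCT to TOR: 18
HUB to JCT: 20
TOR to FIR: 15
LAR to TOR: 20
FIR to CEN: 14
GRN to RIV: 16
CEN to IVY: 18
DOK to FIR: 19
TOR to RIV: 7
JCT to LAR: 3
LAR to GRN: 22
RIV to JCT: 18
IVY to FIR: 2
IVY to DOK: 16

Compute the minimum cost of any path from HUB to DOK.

$35

Settle nodes by increasing distance from HUB:
HUB: 0
JCT: 20  (via HUB)
FIR: 23  (via JCT)
LAR: 23  (via JCT)
IVY: 25  (via FIR)
TOR: 25  (via HUB)
GRN: 26  (via JCT)
CEN: 29  (via JCT)
RIV: 32  (via TOR)
DOK: 35  (via LAR)
Shortest route: HUB–JCT–LAR–DOK = $35.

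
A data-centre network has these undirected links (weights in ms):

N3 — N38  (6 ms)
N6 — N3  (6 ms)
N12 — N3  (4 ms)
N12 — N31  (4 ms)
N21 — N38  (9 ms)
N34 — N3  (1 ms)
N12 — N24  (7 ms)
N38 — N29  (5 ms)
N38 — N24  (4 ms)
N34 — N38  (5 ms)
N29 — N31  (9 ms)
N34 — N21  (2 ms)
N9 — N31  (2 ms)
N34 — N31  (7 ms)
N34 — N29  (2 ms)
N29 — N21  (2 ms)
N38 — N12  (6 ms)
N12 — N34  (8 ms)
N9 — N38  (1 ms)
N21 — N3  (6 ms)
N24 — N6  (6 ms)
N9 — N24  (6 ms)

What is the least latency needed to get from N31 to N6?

13 ms

Running Dijkstra from N31:
N31: 0
N9: 2  (via N31)
N38: 3  (via N9)
N12: 4  (via N31)
N24: 7  (via N38)
N34: 7  (via N31)
N3: 8  (via N12)
N29: 8  (via N38)
N21: 9  (via N34)
N6: 13  (via N24)
Shortest route: N31 → N9 → N38 → N24 → N6 = 13 ms.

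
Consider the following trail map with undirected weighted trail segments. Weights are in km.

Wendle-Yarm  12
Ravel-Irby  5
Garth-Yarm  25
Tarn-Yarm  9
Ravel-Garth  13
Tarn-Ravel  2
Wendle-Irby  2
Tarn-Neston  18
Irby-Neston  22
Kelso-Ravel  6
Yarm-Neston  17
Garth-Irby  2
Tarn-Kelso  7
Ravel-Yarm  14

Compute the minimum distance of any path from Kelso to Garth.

Running Dijkstra from Kelso:
Kelso: 0
Ravel: 6  (via Kelso)
Tarn: 7  (via Kelso)
Irby: 11  (via Ravel)
Garth: 13  (via Irby)
Shortest route: Kelso → Ravel → Irby → Garth = 13 km.

13 km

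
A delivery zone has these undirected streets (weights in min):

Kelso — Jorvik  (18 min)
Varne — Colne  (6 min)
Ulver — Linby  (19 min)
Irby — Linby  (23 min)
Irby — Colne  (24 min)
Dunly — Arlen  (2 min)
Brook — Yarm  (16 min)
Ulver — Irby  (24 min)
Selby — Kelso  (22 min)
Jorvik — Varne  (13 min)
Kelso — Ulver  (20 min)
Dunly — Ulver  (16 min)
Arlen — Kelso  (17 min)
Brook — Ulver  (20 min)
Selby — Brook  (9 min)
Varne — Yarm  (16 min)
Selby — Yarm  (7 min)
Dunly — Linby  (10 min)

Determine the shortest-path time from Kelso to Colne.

37 min

Shortest distances from Kelso:
Kelso: 0
Arlen: 17  (via Kelso)
Jorvik: 18  (via Kelso)
Dunly: 19  (via Arlen)
Ulver: 20  (via Kelso)
Selby: 22  (via Kelso)
Yarm: 29  (via Selby)
Linby: 29  (via Dunly)
Varne: 31  (via Jorvik)
Brook: 31  (via Selby)
Colne: 37  (via Varne)
Shortest route: Kelso–Jorvik–Varne–Colne = 37 min.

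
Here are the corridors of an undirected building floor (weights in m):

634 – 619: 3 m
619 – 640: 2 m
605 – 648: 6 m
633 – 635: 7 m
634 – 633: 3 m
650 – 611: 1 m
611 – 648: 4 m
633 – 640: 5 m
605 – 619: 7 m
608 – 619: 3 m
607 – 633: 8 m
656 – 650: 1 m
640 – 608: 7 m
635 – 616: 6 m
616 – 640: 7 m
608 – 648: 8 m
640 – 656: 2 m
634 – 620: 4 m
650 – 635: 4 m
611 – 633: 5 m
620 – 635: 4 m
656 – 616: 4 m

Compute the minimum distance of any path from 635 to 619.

Running Dijkstra from 635:
635: 0
650: 4  (via 635)
620: 4  (via 635)
656: 5  (via 650)
611: 5  (via 650)
616: 6  (via 635)
633: 7  (via 635)
640: 7  (via 656)
634: 8  (via 620)
648: 9  (via 611)
619: 9  (via 640)
Shortest route: 635–650–656–640–619 = 9 m.

9 m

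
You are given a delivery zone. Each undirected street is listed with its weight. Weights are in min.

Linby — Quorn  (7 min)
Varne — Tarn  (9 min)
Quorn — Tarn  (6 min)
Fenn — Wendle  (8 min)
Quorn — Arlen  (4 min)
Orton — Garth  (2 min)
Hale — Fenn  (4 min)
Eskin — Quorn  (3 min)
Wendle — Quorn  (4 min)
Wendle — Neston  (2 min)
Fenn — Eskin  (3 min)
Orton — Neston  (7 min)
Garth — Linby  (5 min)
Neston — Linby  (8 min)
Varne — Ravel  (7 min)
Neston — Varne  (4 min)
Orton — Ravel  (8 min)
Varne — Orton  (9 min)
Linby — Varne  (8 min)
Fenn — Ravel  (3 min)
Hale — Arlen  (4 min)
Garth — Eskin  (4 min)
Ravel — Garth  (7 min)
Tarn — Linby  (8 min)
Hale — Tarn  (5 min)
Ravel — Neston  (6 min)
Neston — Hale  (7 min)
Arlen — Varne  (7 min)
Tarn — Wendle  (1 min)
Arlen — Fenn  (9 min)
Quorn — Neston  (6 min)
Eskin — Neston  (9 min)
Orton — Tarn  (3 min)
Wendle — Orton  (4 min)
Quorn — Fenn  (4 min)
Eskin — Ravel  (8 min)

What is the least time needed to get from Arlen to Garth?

11 min

Candidate routes:
Arlen → Quorn → Wendle → Tarn → Orton → Garth: 4+4+1+3+2 = 14
Arlen → Quorn → Eskin → Garth: 4+3+4 = 11
Arlen → Hale → Tarn → Orton → Garth: 4+5+3+2 = 14
Arlen → Quorn → Wendle → Orton → Garth: 4+4+4+2 = 14
Cheapest is Arlen → Quorn → Eskin → Garth at 11 min.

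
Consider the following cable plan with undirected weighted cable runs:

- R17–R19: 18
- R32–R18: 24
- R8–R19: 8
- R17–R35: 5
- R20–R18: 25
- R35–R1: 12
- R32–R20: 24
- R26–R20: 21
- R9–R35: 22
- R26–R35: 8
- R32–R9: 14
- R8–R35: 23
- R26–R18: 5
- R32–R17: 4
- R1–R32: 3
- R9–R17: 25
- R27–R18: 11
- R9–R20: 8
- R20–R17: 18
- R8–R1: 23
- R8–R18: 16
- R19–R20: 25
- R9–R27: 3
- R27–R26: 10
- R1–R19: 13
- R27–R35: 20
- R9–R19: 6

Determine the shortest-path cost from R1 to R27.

Compare a few routes:
R1 → R19 → R9 → R27: 13+6+3 = 22
R1 → R32 → R9 → R27: 3+14+3 = 20
R1 → R35 → R26 → R27: 12+8+10 = 30
Cheapest is R1 → R32 → R9 → R27 at 20.

20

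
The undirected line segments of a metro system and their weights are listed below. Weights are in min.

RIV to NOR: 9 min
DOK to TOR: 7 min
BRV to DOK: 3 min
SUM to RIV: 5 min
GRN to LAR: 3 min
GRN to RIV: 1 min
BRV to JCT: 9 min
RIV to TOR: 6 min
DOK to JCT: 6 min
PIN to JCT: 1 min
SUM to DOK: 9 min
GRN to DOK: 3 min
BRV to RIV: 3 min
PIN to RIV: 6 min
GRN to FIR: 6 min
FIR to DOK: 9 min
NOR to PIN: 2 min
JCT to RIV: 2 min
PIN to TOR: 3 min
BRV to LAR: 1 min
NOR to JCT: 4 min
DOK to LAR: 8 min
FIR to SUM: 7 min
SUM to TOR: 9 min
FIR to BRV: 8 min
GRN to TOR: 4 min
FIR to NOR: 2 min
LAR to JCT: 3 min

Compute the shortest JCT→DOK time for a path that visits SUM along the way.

16 min

Best JCT to SUM: JCT–RIV–SUM costing 7
Shortest SUM→DOK: SUM–DOK = 9
Total via SUM: 7 + 9 = 16 min.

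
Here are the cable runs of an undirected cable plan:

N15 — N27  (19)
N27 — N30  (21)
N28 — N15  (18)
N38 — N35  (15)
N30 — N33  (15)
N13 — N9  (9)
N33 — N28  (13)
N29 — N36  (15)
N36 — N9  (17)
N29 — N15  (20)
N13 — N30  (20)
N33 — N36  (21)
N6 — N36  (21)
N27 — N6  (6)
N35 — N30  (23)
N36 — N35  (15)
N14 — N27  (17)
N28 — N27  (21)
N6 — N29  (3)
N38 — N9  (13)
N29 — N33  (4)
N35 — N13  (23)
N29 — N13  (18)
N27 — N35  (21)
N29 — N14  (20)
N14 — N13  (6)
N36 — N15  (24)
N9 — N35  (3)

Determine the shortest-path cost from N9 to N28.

Shortest distances from N9:
N9: 0
N35: 3  (via N9)
N13: 9  (via N9)
N38: 13  (via N9)
N14: 15  (via N13)
N36: 17  (via N9)
N27: 24  (via N35)
N30: 26  (via N35)
N29: 27  (via N13)
N6: 30  (via N27)
N33: 31  (via N29)
N15: 41  (via N36)
N28: 44  (via N33)
Shortest route: N9 → N13 → N29 → N33 → N28 = 44.

44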